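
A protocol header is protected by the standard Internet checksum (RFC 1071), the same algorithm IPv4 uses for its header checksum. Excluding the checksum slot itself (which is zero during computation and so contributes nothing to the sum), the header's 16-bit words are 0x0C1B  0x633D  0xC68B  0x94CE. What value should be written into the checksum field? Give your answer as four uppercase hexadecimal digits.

One's-complement addition (fold any carry out of bit 15 back into bit 0):
  0x0C1B + 0x633D = 0x06F58
  0x6F58 + 0xC68B = 0x135E3 → wrap carry → 0x35E4
  0x35E4 + 0x94CE = 0x0CAB2
One's-complement sum = 0xCAB2.
Checksum = ~0xCAB2 & 0xFFFF = 0x354D.

354D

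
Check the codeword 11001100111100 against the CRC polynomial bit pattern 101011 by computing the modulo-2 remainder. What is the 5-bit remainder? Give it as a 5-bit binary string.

Modulo-2 division of 11001100111100 by 101011:
  pos 0: 110011 XOR 101011 = 011000
  pos 1: 110000 XOR 101011 = 011011
  pos 2: 110110 XOR 101011 = 011101
  pos 3: 111011 XOR 101011 = 010000
  pos 4: 100001 XOR 101011 = 001010
  pos 6: 101011 XOR 101011 = 000000
Remainder = 00000 (zero — the frame passes the CRC check).

00000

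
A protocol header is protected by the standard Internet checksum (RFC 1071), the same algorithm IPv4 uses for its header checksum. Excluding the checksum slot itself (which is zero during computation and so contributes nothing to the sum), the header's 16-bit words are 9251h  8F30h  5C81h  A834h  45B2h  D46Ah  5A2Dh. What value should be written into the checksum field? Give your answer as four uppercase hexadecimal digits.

657D

One's-complement addition (fold any carry out of bit 15 back into bit 0):
  0x9251 + 0x8F30 = 0x12181 → wrap carry → 0x2182
  0x2182 + 0x5C81 = 0x07E03
  0x7E03 + 0xA834 = 0x12637 → wrap carry → 0x2638
  0x2638 + 0x45B2 = 0x06BEA
  0x6BEA + 0xD46A = 0x14054 → wrap carry → 0x4055
  0x4055 + 0x5A2D = 0x09A82
One's-complement sum = 0x9A82.
Checksum = ~0x9A82 & 0xFFFF = 0x657D.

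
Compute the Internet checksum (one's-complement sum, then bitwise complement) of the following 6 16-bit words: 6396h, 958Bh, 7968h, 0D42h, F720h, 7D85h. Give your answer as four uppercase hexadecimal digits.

One's-complement addition (fold any carry out of bit 15 back into bit 0):
  0x6396 + 0x958B = 0x0F921
  0xF921 + 0x7968 = 0x17289 → wrap carry → 0x728A
  0x728A + 0x0D42 = 0x07FCC
  0x7FCC + 0xF720 = 0x176EC → wrap carry → 0x76ED
  0x76ED + 0x7D85 = 0x0F472
One's-complement sum = 0xF472.
Checksum = ~0xF472 & 0xFFFF = 0x0B8D.

0B8D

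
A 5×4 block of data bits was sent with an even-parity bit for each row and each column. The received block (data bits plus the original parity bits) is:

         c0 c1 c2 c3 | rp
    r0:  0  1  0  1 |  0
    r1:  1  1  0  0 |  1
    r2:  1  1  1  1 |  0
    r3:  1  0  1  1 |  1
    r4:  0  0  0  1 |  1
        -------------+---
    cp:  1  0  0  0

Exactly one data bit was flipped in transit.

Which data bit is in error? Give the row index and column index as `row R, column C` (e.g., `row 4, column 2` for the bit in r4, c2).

Recompute each row's even parity and compare to rp:
  r0: data parity 0, sent rp 0 → ok
  r1: data parity 0, sent rp 1 → mismatch
  r2: data parity 0, sent rp 0 → ok
  r3: data parity 1, sent rp 1 → ok
  r4: data parity 1, sent rp 1 → ok
Recompute each column's even parity and compare to cp:
  c0: data parity 1, sent cp 1 → ok
  c1: data parity 1, sent cp 0 → mismatch
  c2: data parity 0, sent cp 0 → ok
  c3: data parity 0, sent cp 0 → ok
Exactly one row (r1) and one column (c1) fail → the flipped bit is at their intersection.

row 1, column 1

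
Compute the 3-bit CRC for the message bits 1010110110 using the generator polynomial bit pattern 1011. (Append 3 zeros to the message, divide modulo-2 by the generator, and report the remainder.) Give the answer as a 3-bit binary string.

110

Append 3 zeros: 1010110110000. Divide by 1011 (XOR where the leading bit is 1):
  pos 0: 1010 XOR 1011 = 0001
  pos 3: 1110 XOR 1011 = 0101
  pos 4: 1011 XOR 1011 = 0000
  pos 8: 1000 XOR 1011 = 0011
Remainder (last 3 bits) = 110. This is the CRC / FCS.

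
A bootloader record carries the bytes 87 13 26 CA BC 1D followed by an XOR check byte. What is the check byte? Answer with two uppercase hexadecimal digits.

XOR the bytes together:
  start with 0x87
  0x87 ⊕ 0x13 = 0x94
  0x94 ⊕ 0x26 = 0xB2
  0xB2 ⊕ 0xCA = 0x78
  0x78 ⊕ 0xBC = 0xC4
  0xC4 ⊕ 0x1D = 0xD9

D9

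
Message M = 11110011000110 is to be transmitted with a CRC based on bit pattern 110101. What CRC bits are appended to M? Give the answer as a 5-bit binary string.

01001

Append 5 zeros: 1111001100011000000. Divide by 110101 (XOR where the leading bit is 1):
  pos 0: 111100 XOR 110101 = 001001
  pos 2: 100111 XOR 110101 = 010010
  pos 3: 100100 XOR 110101 = 010001
  pos 4: 100010 XOR 110101 = 010111
  pos 5: 101110 XOR 110101 = 011011
  pos 6: 110111 XOR 110101 = 000010
  pos 10: 101000 XOR 110101 = 011101
  pos 11: 111010 XOR 110101 = 001111
  pos 13: 111100 XOR 110101 = 001001
Remainder (last 5 bits) = 01001. This is the CRC / FCS.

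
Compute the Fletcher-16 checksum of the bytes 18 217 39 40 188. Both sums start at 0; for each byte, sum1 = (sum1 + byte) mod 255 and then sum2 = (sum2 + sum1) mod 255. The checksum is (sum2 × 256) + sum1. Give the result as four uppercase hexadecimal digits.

Running sums (mod 255):
  after byte 0 (18): sum1=18, sum2=18
  after byte 1 (217): sum1=235, sum2=253
  after byte 2 (39): sum1=19, sum2=17
  after byte 3 (40): sum1=59, sum2=76
  after byte 4 (188): sum1=247, sum2=68
Checksum = sum2·256 + sum1 = 68·256 + 247 = 17655 = 0x44F7.

44F7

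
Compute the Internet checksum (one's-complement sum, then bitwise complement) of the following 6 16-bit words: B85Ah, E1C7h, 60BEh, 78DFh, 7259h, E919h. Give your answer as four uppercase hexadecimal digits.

One's-complement addition (fold any carry out of bit 15 back into bit 0):
  0xB85A + 0xE1C7 = 0x19A21 → wrap carry → 0x9A22
  0x9A22 + 0x60BE = 0x0FAE0
  0xFAE0 + 0x78DF = 0x173BF → wrap carry → 0x73C0
  0x73C0 + 0x7259 = 0x0E619
  0xE619 + 0xE919 = 0x1CF32 → wrap carry → 0xCF33
One's-complement sum = 0xCF33.
Checksum = ~0xCF33 & 0xFFFF = 0x30CC.

30CC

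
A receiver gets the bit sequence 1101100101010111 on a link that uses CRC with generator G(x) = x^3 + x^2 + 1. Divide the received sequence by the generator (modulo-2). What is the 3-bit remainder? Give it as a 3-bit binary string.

Modulo-2 division of 1101100101010111 by 1101:
  pos 0: 1101 XOR 1101 = 0000
  pos 4: 1001 XOR 1101 = 0100
  pos 5: 1000 XOR 1101 = 0101
  pos 6: 1011 XOR 1101 = 0110
  pos 7: 1100 XOR 1101 = 0001
  pos 10: 1101 XOR 1101 = 0000
Remainder = 011 (nonzero — an error is detected).

011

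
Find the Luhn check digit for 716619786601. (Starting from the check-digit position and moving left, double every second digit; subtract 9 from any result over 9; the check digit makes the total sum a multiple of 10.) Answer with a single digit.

7

Partial digits right→left: 1 0 6 6 8 7 9 1 6 6 1 7
Double every second digit counting from the check-digit position (so the 1st, 3rd, 5th, ... of the partial from the right).
  doubled (with −9 where >9): 2 3 7 9 3 2 → sum 26
  kept as-is: 0 6 7 1 6 7 → sum 27
Total = 26 + 27 = 53.
Check digit = (10 − (53 mod 10)) mod 10 = 7.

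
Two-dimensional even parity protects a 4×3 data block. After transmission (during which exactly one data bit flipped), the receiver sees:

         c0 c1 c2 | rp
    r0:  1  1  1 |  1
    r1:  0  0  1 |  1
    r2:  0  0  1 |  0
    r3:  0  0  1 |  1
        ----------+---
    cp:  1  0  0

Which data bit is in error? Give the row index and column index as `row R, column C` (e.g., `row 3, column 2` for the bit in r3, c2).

Recompute each row's even parity and compare to rp:
  r0: data parity 1, sent rp 1 → ok
  r1: data parity 1, sent rp 1 → ok
  r2: data parity 1, sent rp 0 → mismatch
  r3: data parity 1, sent rp 1 → ok
Recompute each column's even parity and compare to cp:
  c0: data parity 1, sent cp 1 → ok
  c1: data parity 1, sent cp 0 → mismatch
  c2: data parity 0, sent cp 0 → ok
Exactly one row (r2) and one column (c1) fail → the flipped bit is at their intersection.

row 2, column 1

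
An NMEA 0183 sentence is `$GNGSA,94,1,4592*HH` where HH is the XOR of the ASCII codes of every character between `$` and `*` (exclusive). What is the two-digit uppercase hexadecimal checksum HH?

XOR the ASCII codes of the payload characters:
  'G' = 0x47 → acc = 0x47
  'N' = 0x4E → acc = 0x09
  'G' = 0x47 → acc = 0x4E
  'S' = 0x53 → acc = 0x1D
  'A' = 0x41 → acc = 0x5C
  ',' = 0x2C → acc = 0x70
  '9' = 0x39 → acc = 0x49
  '4' = 0x34 → acc = 0x7D
  ',' = 0x2C → acc = 0x51
  '1' = 0x31 → acc = 0x60
  ',' = 0x2C → acc = 0x4C
  '4' = 0x34 → acc = 0x78
  '5' = 0x35 → acc = 0x4D
  '9' = 0x39 → acc = 0x74
  '2' = 0x32 → acc = 0x46
Checksum = 0x46.

46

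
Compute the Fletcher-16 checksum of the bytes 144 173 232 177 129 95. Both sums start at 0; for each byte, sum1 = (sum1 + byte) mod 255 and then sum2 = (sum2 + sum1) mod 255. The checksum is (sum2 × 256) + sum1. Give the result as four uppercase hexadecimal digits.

Running sums (mod 255):
  after byte 0 (144): sum1=144, sum2=144
  after byte 1 (173): sum1=62, sum2=206
  after byte 2 (232): sum1=39, sum2=245
  after byte 3 (177): sum1=216, sum2=206
  after byte 4 (129): sum1=90, sum2=41
  after byte 5 (95): sum1=185, sum2=226
Checksum = sum2·256 + sum1 = 226·256 + 185 = 58041 = 0xE2B9.

E2B9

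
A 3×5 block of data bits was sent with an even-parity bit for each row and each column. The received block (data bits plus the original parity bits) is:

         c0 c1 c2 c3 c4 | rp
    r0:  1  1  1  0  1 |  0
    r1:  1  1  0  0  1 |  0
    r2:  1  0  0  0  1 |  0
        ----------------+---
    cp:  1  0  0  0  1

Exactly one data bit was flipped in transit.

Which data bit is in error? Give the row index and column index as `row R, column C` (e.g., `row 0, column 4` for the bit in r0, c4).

Recompute each row's even parity and compare to rp:
  r0: data parity 0, sent rp 0 → ok
  r1: data parity 1, sent rp 0 → mismatch
  r2: data parity 0, sent rp 0 → ok
Recompute each column's even parity and compare to cp:
  c0: data parity 1, sent cp 1 → ok
  c1: data parity 0, sent cp 0 → ok
  c2: data parity 1, sent cp 0 → mismatch
  c3: data parity 0, sent cp 0 → ok
  c4: data parity 1, sent cp 1 → ok
Exactly one row (r1) and one column (c2) fail → the flipped bit is at their intersection.

row 1, column 2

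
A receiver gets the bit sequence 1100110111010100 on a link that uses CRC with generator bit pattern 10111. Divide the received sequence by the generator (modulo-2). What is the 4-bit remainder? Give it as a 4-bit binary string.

Modulo-2 division of 1100110111010100 by 10111:
  pos 0: 11001 XOR 10111 = 01110
  pos 1: 11101 XOR 10111 = 01010
  pos 2: 10100 XOR 10111 = 00011
  pos 5: 11111 XOR 10111 = 01000
  pos 6: 10000 XOR 10111 = 00111
  pos 8: 11110 XOR 10111 = 01001
  pos 9: 10011 XOR 10111 = 00100
  pos 11: 10000 XOR 10111 = 00111
Remainder = 0111 (nonzero — an error is detected).

0111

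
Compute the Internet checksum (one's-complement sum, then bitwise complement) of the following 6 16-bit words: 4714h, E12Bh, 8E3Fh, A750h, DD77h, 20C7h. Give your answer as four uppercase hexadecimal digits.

A3F0

One's-complement addition (fold any carry out of bit 15 back into bit 0):
  0x4714 + 0xE12B = 0x1283F → wrap carry → 0x2840
  0x2840 + 0x8E3F = 0x0B67F
  0xB67F + 0xA750 = 0x15DCF → wrap carry → 0x5DD0
  0x5DD0 + 0xDD77 = 0x13B47 → wrap carry → 0x3B48
  0x3B48 + 0x20C7 = 0x05C0F
One's-complement sum = 0x5C0F.
Checksum = ~0x5C0F & 0xFFFF = 0xA3F0.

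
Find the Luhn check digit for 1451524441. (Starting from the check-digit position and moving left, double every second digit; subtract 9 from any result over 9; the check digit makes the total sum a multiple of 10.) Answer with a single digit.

Partial digits right→left: 1 4 4 4 2 5 1 5 4 1
Double every second digit counting from the check-digit position (so the 1st, 3rd, 5th, ... of the partial from the right).
  doubled (with −9 where >9): 2 8 4 2 8 → sum 24
  kept as-is: 4 4 5 5 1 → sum 19
Total = 24 + 19 = 43.
Check digit = (10 − (43 mod 10)) mod 10 = 7.

7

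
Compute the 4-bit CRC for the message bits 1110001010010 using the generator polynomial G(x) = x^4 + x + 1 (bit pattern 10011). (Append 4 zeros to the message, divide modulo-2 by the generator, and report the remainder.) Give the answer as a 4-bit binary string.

Append 4 zeros: 11100010100100000. Divide by 10011 (XOR where the leading bit is 1):
  pos 0: 11100 XOR 10011 = 01111
  pos 1: 11110 XOR 10011 = 01101
  pos 2: 11011 XOR 10011 = 01000
  pos 3: 10000 XOR 10011 = 00011
  pos 6: 11100 XOR 10011 = 01111
  pos 7: 11111 XOR 10011 = 01100
  pos 8: 11000 XOR 10011 = 01011
  pos 9: 10110 XOR 10011 = 00101
  pos 11: 10100 XOR 10011 = 00111
Remainder (last 4 bits) = 1110. This is the CRC / FCS.

1110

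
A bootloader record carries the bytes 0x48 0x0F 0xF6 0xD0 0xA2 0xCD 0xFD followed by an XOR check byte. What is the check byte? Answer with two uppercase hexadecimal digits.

F3

XOR the bytes together:
  start with 0x48
  0x48 ⊕ 0x0F = 0x47
  0x47 ⊕ 0xF6 = 0xB1
  0xB1 ⊕ 0xD0 = 0x61
  0x61 ⊕ 0xA2 = 0xC3
  0xC3 ⊕ 0xCD = 0x0E
  0x0E ⊕ 0xFD = 0xF3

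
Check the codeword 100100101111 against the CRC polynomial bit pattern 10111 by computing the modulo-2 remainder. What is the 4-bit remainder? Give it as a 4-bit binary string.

0100

Modulo-2 division of 100100101111 by 10111:
  pos 0: 10010 XOR 10111 = 00101
  pos 2: 10101 XOR 10111 = 00010
  pos 5: 10011 XOR 10111 = 00100
  pos 7: 10011 XOR 10111 = 00100
Remainder = 0100 (nonzero — an error is detected).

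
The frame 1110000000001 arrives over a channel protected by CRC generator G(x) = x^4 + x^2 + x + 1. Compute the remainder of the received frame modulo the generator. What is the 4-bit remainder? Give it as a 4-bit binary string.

Modulo-2 division of 1110000000001 by 10111:
  pos 0: 11100 XOR 10111 = 01011
  pos 1: 10110 XOR 10111 = 00001
  pos 5: 10000 XOR 10111 = 00111
  pos 7: 11100 XOR 10111 = 01011
  pos 8: 10111 XOR 10111 = 00000
Remainder = 0000 (zero — the frame passes the CRC check).

0000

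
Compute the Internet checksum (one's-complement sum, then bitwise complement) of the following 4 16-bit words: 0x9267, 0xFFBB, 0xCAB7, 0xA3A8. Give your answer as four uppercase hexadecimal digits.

FF7B

One's-complement addition (fold any carry out of bit 15 back into bit 0):
  0x9267 + 0xFFBB = 0x19222 → wrap carry → 0x9223
  0x9223 + 0xCAB7 = 0x15CDA → wrap carry → 0x5CDB
  0x5CDB + 0xA3A8 = 0x10083 → wrap carry → 0x0084
One's-complement sum = 0x0084.
Checksum = ~0x0084 & 0xFFFF = 0xFF7B.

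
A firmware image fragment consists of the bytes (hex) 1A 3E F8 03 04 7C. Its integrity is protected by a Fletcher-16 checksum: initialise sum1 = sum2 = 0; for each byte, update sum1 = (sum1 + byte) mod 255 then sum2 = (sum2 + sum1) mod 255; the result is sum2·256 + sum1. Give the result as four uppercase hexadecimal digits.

Running sums (mod 255):
  after byte 0 (1A): sum1=26, sum2=26
  after byte 1 (3E): sum1=88, sum2=114
  after byte 2 (F8): sum1=81, sum2=195
  after byte 3 (03): sum1=84, sum2=24
  after byte 4 (04): sum1=88, sum2=112
  after byte 5 (7C): sum1=212, sum2=69
Checksum = sum2·256 + sum1 = 69·256 + 212 = 17876 = 0x45D4.

45D4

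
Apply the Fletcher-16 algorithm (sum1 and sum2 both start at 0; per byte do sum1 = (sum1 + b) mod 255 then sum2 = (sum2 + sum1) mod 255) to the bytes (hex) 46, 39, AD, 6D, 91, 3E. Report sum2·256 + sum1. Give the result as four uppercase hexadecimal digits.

Running sums (mod 255):
  after byte 0 (46): sum1=70, sum2=70
  after byte 1 (39): sum1=127, sum2=197
  after byte 2 (AD): sum1=45, sum2=242
  after byte 3 (6D): sum1=154, sum2=141
  after byte 4 (91): sum1=44, sum2=185
  after byte 5 (3E): sum1=106, sum2=36
Checksum = sum2·256 + sum1 = 36·256 + 106 = 9322 = 0x246A.

246A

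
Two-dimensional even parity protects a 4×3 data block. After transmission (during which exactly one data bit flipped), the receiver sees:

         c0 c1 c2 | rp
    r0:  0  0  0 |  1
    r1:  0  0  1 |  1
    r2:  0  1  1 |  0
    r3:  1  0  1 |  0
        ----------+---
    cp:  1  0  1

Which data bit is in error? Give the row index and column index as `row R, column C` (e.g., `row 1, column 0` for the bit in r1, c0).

row 0, column 1

Recompute each row's even parity and compare to rp:
  r0: data parity 0, sent rp 1 → mismatch
  r1: data parity 1, sent rp 1 → ok
  r2: data parity 0, sent rp 0 → ok
  r3: data parity 0, sent rp 0 → ok
Recompute each column's even parity and compare to cp:
  c0: data parity 1, sent cp 1 → ok
  c1: data parity 1, sent cp 0 → mismatch
  c2: data parity 1, sent cp 1 → ok
Exactly one row (r0) and one column (c1) fail → the flipped bit is at their intersection.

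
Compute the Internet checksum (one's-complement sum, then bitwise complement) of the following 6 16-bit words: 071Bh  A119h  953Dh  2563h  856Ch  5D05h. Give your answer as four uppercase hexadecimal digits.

BAB8

One's-complement addition (fold any carry out of bit 15 back into bit 0):
  0x071B + 0xA119 = 0x0A834
  0xA834 + 0x953D = 0x13D71 → wrap carry → 0x3D72
  0x3D72 + 0x2563 = 0x062D5
  0x62D5 + 0x856C = 0x0E841
  0xE841 + 0x5D05 = 0x14546 → wrap carry → 0x4547
One's-complement sum = 0x4547.
Checksum = ~0x4547 & 0xFFFF = 0xBAB8.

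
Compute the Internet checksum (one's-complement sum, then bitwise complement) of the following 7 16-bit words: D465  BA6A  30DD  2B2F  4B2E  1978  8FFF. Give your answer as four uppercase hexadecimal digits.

207D

One's-complement addition (fold any carry out of bit 15 back into bit 0):
  0xD465 + 0xBA6A = 0x18ECF → wrap carry → 0x8ED0
  0x8ED0 + 0x30DD = 0x0BFAD
  0xBFAD + 0x2B2F = 0x0EADC
  0xEADC + 0x4B2E = 0x1360A → wrap carry → 0x360B
  0x360B + 0x1978 = 0x04F83
  0x4F83 + 0x8FFF = 0x0DF82
One's-complement sum = 0xDF82.
Checksum = ~0xDF82 & 0xFFFF = 0x207D.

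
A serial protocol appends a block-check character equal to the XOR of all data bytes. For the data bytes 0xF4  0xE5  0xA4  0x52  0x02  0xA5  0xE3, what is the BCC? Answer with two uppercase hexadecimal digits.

XOR the bytes together:
  start with 0xF4
  0xF4 ⊕ 0xE5 = 0x11
  0x11 ⊕ 0xA4 = 0xB5
  0xB5 ⊕ 0x52 = 0xE7
  0xE7 ⊕ 0x02 = 0xE5
  0xE5 ⊕ 0xA5 = 0x40
  0x40 ⊕ 0xE3 = 0xA3

A3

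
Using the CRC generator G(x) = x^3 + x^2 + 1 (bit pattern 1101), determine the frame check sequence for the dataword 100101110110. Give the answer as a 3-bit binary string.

Append 3 zeros: 100101110110000. Divide by 1101 (XOR where the leading bit is 1):
  pos 0: 1001 XOR 1101 = 0100
  pos 1: 1000 XOR 1101 = 0101
  pos 2: 1011 XOR 1101 = 0110
  pos 3: 1101 XOR 1101 = 0000
  pos 7: 1011 XOR 1101 = 0110
  pos 8: 1100 XOR 1101 = 0001
  pos 11: 1000 XOR 1101 = 0101
Remainder (last 3 bits) = 101. This is the CRC / FCS.

101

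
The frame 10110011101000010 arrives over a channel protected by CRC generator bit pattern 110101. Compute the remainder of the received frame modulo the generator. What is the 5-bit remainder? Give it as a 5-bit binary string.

00000

Modulo-2 division of 10110011101000010 by 110101:
  pos 0: 101100 XOR 110101 = 011001
  pos 1: 110011 XOR 110101 = 000110
  pos 4: 110110 XOR 110101 = 000011
  pos 8: 111000 XOR 110101 = 001101
  pos 10: 110101 XOR 110101 = 000000
Remainder = 00000 (zero — the frame passes the CRC check).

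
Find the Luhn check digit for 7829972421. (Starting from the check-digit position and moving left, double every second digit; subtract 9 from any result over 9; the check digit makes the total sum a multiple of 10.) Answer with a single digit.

Partial digits right→left: 1 2 4 2 7 9 9 2 8 7
Double every second digit counting from the check-digit position (so the 1st, 3rd, 5th, ... of the partial from the right).
  doubled (with −9 where >9): 2 8 5 9 7 → sum 31
  kept as-is: 2 2 9 2 7 → sum 22
Total = 31 + 22 = 53.
Check digit = (10 − (53 mod 10)) mod 10 = 7.

7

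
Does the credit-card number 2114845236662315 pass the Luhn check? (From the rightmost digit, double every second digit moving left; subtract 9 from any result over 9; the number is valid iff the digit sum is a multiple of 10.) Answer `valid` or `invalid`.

valid

From the right, keep odd positions and double even positions (subtract 9 from any doubled value over 9):
  doubled (positions 2,4,...): 2 4 3 6 1 7 2 4 → sum 29
  kept (positions 1,3,...): 5 3 6 6 2 4 4 1 → sum 31
Total = 60.
60 mod 10 = 0, so the number is valid.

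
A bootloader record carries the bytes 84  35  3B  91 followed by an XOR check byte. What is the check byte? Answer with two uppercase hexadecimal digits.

XOR the bytes together:
  start with 0x84
  0x84 ⊕ 0x35 = 0xB1
  0xB1 ⊕ 0x3B = 0x8A
  0x8A ⊕ 0x91 = 0x1B

1B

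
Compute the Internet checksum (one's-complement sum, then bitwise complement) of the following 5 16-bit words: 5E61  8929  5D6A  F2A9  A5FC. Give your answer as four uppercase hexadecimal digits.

One's-complement addition (fold any carry out of bit 15 back into bit 0):
  0x5E61 + 0x8929 = 0x0E78A
  0xE78A + 0x5D6A = 0x144F4 → wrap carry → 0x44F5
  0x44F5 + 0xF2A9 = 0x1379E → wrap carry → 0x379F
  0x379F + 0xA5FC = 0x0DD9B
One's-complement sum = 0xDD9B.
Checksum = ~0xDD9B & 0xFFFF = 0x2264.

2264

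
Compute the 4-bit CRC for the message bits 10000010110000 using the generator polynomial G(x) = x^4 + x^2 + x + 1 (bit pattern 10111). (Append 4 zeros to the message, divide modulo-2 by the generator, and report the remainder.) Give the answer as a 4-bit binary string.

Append 4 zeros: 100000101100000000. Divide by 10111 (XOR where the leading bit is 1):
  pos 0: 10000 XOR 10111 = 00111
  pos 2: 11101 XOR 10111 = 01010
  pos 3: 10100 XOR 10111 = 00011
  pos 6: 11110 XOR 10111 = 01001
  pos 7: 10010 XOR 10111 = 00101
  pos 9: 10100 XOR 10111 = 00011
  pos 12: 11000 XOR 10111 = 01111
  pos 13: 11110 XOR 10111 = 01001
Remainder (last 4 bits) = 1001. This is the CRC / FCS.

1001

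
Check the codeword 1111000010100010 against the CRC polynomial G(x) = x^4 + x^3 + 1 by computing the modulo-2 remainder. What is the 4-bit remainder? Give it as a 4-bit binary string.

Modulo-2 division of 1111000010100010 by 11001:
  pos 0: 11110 XOR 11001 = 00111
  pos 2: 11100 XOR 11001 = 00101
  pos 4: 10101 XOR 11001 = 01100
  pos 5: 11000 XOR 11001 = 00001
  pos 9: 11000 XOR 11001 = 00001
Remainder = 0110 (nonzero — an error is detected).

0110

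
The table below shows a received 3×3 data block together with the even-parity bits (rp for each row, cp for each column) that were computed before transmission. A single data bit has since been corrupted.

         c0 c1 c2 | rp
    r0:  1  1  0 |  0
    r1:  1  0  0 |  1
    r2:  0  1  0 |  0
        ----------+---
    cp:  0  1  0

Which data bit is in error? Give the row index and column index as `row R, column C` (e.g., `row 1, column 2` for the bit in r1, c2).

Recompute each row's even parity and compare to rp:
  r0: data parity 0, sent rp 0 → ok
  r1: data parity 1, sent rp 1 → ok
  r2: data parity 1, sent rp 0 → mismatch
Recompute each column's even parity and compare to cp:
  c0: data parity 0, sent cp 0 → ok
  c1: data parity 0, sent cp 1 → mismatch
  c2: data parity 0, sent cp 0 → ok
Exactly one row (r2) and one column (c1) fail → the flipped bit is at their intersection.

row 2, column 1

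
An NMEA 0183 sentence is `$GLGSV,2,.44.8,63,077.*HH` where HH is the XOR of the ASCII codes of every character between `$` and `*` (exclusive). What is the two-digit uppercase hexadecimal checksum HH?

XOR the ASCII codes of the payload characters:
  'G' = 0x47 → acc = 0x47
  'L' = 0x4C → acc = 0x0B
  'G' = 0x47 → acc = 0x4C
  'S' = 0x53 → acc = 0x1F
  'V' = 0x56 → acc = 0x49
  ',' = 0x2C → acc = 0x65
  '2' = 0x32 → acc = 0x57
  ',' = 0x2C → acc = 0x7B
  '.' = 0x2E → acc = 0x55
  '4' = 0x34 → acc = 0x61
  '4' = 0x34 → acc = 0x55
  '.' = 0x2E → acc = 0x7B
  '8' = 0x38 → acc = 0x43
  ',' = 0x2C → acc = 0x6F
  '6' = 0x36 → acc = 0x59
  '3' = 0x33 → acc = 0x6A
  ',' = 0x2C → acc = 0x46
  '0' = 0x30 → acc = 0x76
  '7' = 0x37 → acc = 0x41
  '7' = 0x37 → acc = 0x76
  '.' = 0x2E → acc = 0x58
Checksum = 0x58.

58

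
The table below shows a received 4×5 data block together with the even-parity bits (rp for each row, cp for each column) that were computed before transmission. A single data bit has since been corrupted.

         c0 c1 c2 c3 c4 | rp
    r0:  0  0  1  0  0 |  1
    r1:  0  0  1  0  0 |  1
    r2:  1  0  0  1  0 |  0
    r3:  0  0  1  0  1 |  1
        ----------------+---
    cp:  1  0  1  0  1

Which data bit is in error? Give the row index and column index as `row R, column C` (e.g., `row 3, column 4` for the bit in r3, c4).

row 3, column 3

Recompute each row's even parity and compare to rp:
  r0: data parity 1, sent rp 1 → ok
  r1: data parity 1, sent rp 1 → ok
  r2: data parity 0, sent rp 0 → ok
  r3: data parity 0, sent rp 1 → mismatch
Recompute each column's even parity and compare to cp:
  c0: data parity 1, sent cp 1 → ok
  c1: data parity 0, sent cp 0 → ok
  c2: data parity 1, sent cp 1 → ok
  c3: data parity 1, sent cp 0 → mismatch
  c4: data parity 1, sent cp 1 → ok
Exactly one row (r3) and one column (c3) fail → the flipped bit is at their intersection.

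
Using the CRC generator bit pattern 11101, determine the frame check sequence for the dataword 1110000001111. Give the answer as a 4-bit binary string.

Append 4 zeros: 11100000011110000. Divide by 11101 (XOR where the leading bit is 1):
  pos 0: 11100 XOR 11101 = 00001
  pos 4: 10000 XOR 11101 = 01101
  pos 5: 11011 XOR 11101 = 00110
  pos 7: 11011 XOR 11101 = 00110
  pos 9: 11010 XOR 11101 = 00111
  pos 11: 11100 XOR 11101 = 00001
Remainder (last 4 bits) = 0010. This is the CRC / FCS.

0010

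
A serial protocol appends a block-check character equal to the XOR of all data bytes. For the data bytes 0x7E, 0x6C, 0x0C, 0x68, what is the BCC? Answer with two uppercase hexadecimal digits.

XOR the bytes together:
  start with 0x7E
  0x7E ⊕ 0x6C = 0x12
  0x12 ⊕ 0x0C = 0x1E
  0x1E ⊕ 0x68 = 0x76

76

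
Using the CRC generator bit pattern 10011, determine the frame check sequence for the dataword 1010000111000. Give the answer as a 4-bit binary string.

Append 4 zeros: 10100001110000000. Divide by 10011 (XOR where the leading bit is 1):
  pos 0: 10100 XOR 10011 = 00111
  pos 2: 11100 XOR 10011 = 01111
  pos 3: 11111 XOR 10011 = 01100
  pos 4: 11001 XOR 10011 = 01010
  pos 5: 10101 XOR 10011 = 00110
  pos 7: 11000 XOR 10011 = 01011
  pos 8: 10110 XOR 10011 = 00101
  pos 10: 10100 XOR 10011 = 00111
  pos 12: 11100 XOR 10011 = 01111
Remainder (last 4 bits) = 1111. This is the CRC / FCS.

1111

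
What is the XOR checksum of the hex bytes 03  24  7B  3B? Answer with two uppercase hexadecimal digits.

67

XOR the bytes together:
  start with 0x03
  0x03 ⊕ 0x24 = 0x27
  0x27 ⊕ 0x7B = 0x5C
  0x5C ⊕ 0x3B = 0x67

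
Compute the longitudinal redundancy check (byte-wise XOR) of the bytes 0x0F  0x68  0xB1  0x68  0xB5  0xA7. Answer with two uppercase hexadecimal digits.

AC

XOR the bytes together:
  start with 0x0F
  0x0F ⊕ 0x68 = 0x67
  0x67 ⊕ 0xB1 = 0xD6
  0xD6 ⊕ 0x68 = 0xBE
  0xBE ⊕ 0xB5 = 0x0B
  0x0B ⊕ 0xA7 = 0xAC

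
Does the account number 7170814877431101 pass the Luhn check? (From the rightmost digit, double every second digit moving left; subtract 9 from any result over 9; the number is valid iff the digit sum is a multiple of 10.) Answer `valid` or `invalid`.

From the right, keep odd positions and double even positions (subtract 9 from any doubled value over 9):
  doubled (positions 2,4,...): 0 2 8 5 8 7 5 5 → sum 40
  kept (positions 1,3,...): 1 1 3 7 8 1 0 1 → sum 22
Total = 62.
62 mod 10 = 2, so the number is invalid.

invalid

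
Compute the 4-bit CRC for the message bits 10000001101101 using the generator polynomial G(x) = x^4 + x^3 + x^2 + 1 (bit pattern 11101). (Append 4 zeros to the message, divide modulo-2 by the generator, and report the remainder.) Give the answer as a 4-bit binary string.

0110

Append 4 zeros: 100000011011010000. Divide by 11101 (XOR where the leading bit is 1):
  pos 0: 10000 XOR 11101 = 01101
  pos 1: 11010 XOR 11101 = 00111
  pos 3: 11101 XOR 11101 = 00000
  pos 8: 10110 XOR 11101 = 01011
  pos 9: 10111 XOR 11101 = 01010
  pos 10: 10100 XOR 11101 = 01001
  pos 11: 10010 XOR 11101 = 01111
  pos 12: 11110 XOR 11101 = 00011
Remainder (last 4 bits) = 0110. This is the CRC / FCS.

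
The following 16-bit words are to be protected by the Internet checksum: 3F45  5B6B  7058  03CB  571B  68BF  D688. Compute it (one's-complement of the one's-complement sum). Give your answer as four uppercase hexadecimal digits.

One's-complement addition (fold any carry out of bit 15 back into bit 0):
  0x3F45 + 0x5B6B = 0x09AB0
  0x9AB0 + 0x7058 = 0x10B08 → wrap carry → 0x0B09
  0x0B09 + 0x03CB = 0x00ED4
  0x0ED4 + 0x571B = 0x065EF
  0x65EF + 0x68BF = 0x0CEAE
  0xCEAE + 0xD688 = 0x1A536 → wrap carry → 0xA537
One's-complement sum = 0xA537.
Checksum = ~0xA537 & 0xFFFF = 0x5AC8.

5AC8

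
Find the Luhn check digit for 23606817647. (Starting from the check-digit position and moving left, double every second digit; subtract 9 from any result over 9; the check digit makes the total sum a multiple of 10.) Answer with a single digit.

Partial digits right→left: 7 4 6 7 1 8 6 0 6 3 2
Double every second digit counting from the check-digit position (so the 1st, 3rd, 5th, ... of the partial from the right).
  doubled (with −9 where >9): 5 3 2 3 3 4 → sum 20
  kept as-is: 4 7 8 0 3 → sum 22
Total = 20 + 22 = 42.
Check digit = (10 − (42 mod 10)) mod 10 = 8.

8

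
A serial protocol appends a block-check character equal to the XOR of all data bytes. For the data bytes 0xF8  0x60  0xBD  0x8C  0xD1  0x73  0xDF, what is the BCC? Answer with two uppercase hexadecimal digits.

XOR the bytes together:
  start with 0xF8
  0xF8 ⊕ 0x60 = 0x98
  0x98 ⊕ 0xBD = 0x25
  0x25 ⊕ 0x8C = 0xA9
  0xA9 ⊕ 0xD1 = 0x78
  0x78 ⊕ 0x73 = 0x0B
  0x0B ⊕ 0xDF = 0xD4

D4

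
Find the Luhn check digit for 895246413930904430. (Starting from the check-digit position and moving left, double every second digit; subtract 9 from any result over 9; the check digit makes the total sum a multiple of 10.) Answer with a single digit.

Partial digits right→left: 0 3 4 4 0 9 0 3 9 3 1 4 6 4 2 5 9 8
Double every second digit counting from the check-digit position (so the 1st, 3rd, 5th, ... of the partial from the right).
  doubled (with −9 where >9): 0 8 0 0 9 2 3 4 9 → sum 35
  kept as-is: 3 4 9 3 3 4 4 5 8 → sum 43
Total = 35 + 43 = 78.
Check digit = (10 − (78 mod 10)) mod 10 = 2.

2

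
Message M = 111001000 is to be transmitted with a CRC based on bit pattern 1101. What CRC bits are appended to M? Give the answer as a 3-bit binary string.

Append 3 zeros: 111001000000. Divide by 1101 (XOR where the leading bit is 1):
  pos 0: 1110 XOR 1101 = 0011
  pos 2: 1101 XOR 1101 = 0000
Remainder (last 3 bits) = 000. This is the CRC / FCS.

000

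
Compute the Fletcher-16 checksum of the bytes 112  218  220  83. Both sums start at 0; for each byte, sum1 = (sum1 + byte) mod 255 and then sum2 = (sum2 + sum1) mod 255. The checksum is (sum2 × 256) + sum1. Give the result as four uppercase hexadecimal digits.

Running sums (mod 255):
  after byte 0 (112): sum1=112, sum2=112
  after byte 1 (218): sum1=75, sum2=187
  after byte 2 (220): sum1=40, sum2=227
  after byte 3 (83): sum1=123, sum2=95
Checksum = sum2·256 + sum1 = 95·256 + 123 = 24443 = 0x5F7B.

5F7B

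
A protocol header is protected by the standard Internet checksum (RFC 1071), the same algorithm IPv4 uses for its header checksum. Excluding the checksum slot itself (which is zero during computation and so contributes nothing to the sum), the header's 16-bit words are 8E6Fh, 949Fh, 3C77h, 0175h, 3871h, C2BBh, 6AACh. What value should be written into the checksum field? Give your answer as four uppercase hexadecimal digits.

One's-complement addition (fold any carry out of bit 15 back into bit 0):
  0x8E6F + 0x949F = 0x1230E → wrap carry → 0x230F
  0x230F + 0x3C77 = 0x05F86
  0x5F86 + 0x0175 = 0x060FB
  0x60FB + 0x3871 = 0x0996C
  0x996C + 0xC2BB = 0x15C27 → wrap carry → 0x5C28
  0x5C28 + 0x6AAC = 0x0C6D4
One's-complement sum = 0xC6D4.
Checksum = ~0xC6D4 & 0xFFFF = 0x392B.

392B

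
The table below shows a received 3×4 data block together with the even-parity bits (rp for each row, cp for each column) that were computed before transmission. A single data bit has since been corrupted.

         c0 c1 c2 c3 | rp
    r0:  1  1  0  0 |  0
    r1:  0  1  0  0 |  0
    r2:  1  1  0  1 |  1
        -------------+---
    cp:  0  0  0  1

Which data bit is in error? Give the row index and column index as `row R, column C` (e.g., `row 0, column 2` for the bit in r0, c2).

Recompute each row's even parity and compare to rp:
  r0: data parity 0, sent rp 0 → ok
  r1: data parity 1, sent rp 0 → mismatch
  r2: data parity 1, sent rp 1 → ok
Recompute each column's even parity and compare to cp:
  c0: data parity 0, sent cp 0 → ok
  c1: data parity 1, sent cp 0 → mismatch
  c2: data parity 0, sent cp 0 → ok
  c3: data parity 1, sent cp 1 → ok
Exactly one row (r1) and one column (c1) fail → the flipped bit is at their intersection.

row 1, column 1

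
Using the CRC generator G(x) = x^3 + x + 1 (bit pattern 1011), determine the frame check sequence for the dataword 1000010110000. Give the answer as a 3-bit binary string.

010

Append 3 zeros: 1000010110000000. Divide by 1011 (XOR where the leading bit is 1):
  pos 0: 1000 XOR 1011 = 0011
  pos 2: 1101 XOR 1011 = 0110
  pos 3: 1100 XOR 1011 = 0111
  pos 4: 1111 XOR 1011 = 0100
  pos 5: 1001 XOR 1011 = 0010
  pos 7: 1000 XOR 1011 = 0011
  pos 9: 1100 XOR 1011 = 0111
  pos 10: 1110 XOR 1011 = 0101
  pos 11: 1010 XOR 1011 = 0001
Remainder (last 3 bits) = 010. This is the CRC / FCS.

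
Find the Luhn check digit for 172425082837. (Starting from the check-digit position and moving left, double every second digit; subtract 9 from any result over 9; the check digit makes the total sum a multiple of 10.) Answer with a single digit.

7

Partial digits right→left: 7 3 8 2 8 0 5 2 4 2 7 1
Double every second digit counting from the check-digit position (so the 1st, 3rd, 5th, ... of the partial from the right).
  doubled (with −9 where >9): 5 7 7 1 8 5 → sum 33
  kept as-is: 3 2 0 2 2 1 → sum 10
Total = 33 + 10 = 43.
Check digit = (10 − (43 mod 10)) mod 10 = 7.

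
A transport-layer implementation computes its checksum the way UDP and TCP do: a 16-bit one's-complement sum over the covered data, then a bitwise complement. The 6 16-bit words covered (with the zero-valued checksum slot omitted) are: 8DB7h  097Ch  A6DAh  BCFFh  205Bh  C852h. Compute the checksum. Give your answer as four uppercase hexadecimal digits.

One's-complement addition (fold any carry out of bit 15 back into bit 0):
  0x8DB7 + 0x097C = 0x09733
  0x9733 + 0xA6DA = 0x13E0D → wrap carry → 0x3E0E
  0x3E0E + 0xBCFF = 0x0FB0D
  0xFB0D + 0x205B = 0x11B68 → wrap carry → 0x1B69
  0x1B69 + 0xC852 = 0x0E3BB
One's-complement sum = 0xE3BB.
Checksum = ~0xE3BB & 0xFFFF = 0x1C44.

1C44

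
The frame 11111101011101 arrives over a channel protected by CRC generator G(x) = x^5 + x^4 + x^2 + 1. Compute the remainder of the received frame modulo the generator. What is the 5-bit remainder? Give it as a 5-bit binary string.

10101

Modulo-2 division of 11111101011101 by 110101:
  pos 0: 111111 XOR 110101 = 001010
  pos 2: 101001 XOR 110101 = 011100
  pos 3: 111000 XOR 110101 = 001101
  pos 5: 110111 XOR 110101 = 000010
Remainder = 10101 (nonzero — an error is detected).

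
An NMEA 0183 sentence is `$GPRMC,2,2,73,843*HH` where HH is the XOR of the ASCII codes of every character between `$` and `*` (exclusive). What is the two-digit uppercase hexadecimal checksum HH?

70

XOR the ASCII codes of the payload characters:
  'G' = 0x47 → acc = 0x47
  'P' = 0x50 → acc = 0x17
  'R' = 0x52 → acc = 0x45
  'M' = 0x4D → acc = 0x08
  'C' = 0x43 → acc = 0x4B
  ',' = 0x2C → acc = 0x67
  '2' = 0x32 → acc = 0x55
  ',' = 0x2C → acc = 0x79
  '2' = 0x32 → acc = 0x4B
  ',' = 0x2C → acc = 0x67
  '7' = 0x37 → acc = 0x50
  '3' = 0x33 → acc = 0x63
  ',' = 0x2C → acc = 0x4F
  '8' = 0x38 → acc = 0x77
  '4' = 0x34 → acc = 0x43
  '3' = 0x33 → acc = 0x70
Checksum = 0x70.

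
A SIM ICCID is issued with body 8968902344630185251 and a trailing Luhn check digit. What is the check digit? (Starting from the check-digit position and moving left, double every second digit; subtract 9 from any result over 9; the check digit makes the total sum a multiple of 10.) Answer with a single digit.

Partial digits right→left: 1 5 2 5 8 1 0 3 6 4 4 3 2 0 9 8 6 9 8
Double every second digit counting from the check-digit position (so the 1st, 3rd, 5th, ... of the partial from the right).
  doubled (with −9 where >9): 2 4 7 0 3 8 4 9 3 7 → sum 47
  kept as-is: 5 5 1 3 4 3 0 8 9 → sum 38
Total = 47 + 38 = 85.
Check digit = (10 − (85 mod 10)) mod 10 = 5.

5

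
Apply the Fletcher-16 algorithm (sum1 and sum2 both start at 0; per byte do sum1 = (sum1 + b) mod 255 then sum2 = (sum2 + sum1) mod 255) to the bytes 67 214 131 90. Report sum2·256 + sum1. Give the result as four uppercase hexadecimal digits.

F2F7

Running sums (mod 255):
  after byte 0 (67): sum1=67, sum2=67
  after byte 1 (214): sum1=26, sum2=93
  after byte 2 (131): sum1=157, sum2=250
  after byte 3 (90): sum1=247, sum2=242
Checksum = sum2·256 + sum1 = 242·256 + 247 = 62199 = 0xF2F7.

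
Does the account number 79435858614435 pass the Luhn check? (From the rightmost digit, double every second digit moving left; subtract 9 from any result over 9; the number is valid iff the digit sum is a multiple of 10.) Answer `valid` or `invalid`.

valid

From the right, keep odd positions and double even positions (subtract 9 from any doubled value over 9):
  doubled (positions 2,4,...): 6 8 3 1 1 8 5 → sum 32
  kept (positions 1,3,...): 5 4 1 8 8 3 9 → sum 38
Total = 70.
70 mod 10 = 0, so the number is valid.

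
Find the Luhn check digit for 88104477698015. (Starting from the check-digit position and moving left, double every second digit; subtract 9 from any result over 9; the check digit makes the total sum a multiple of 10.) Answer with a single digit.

Partial digits right→left: 5 1 0 8 9 6 7 7 4 4 0 1 8 8
Double every second digit counting from the check-digit position (so the 1st, 3rd, 5th, ... of the partial from the right).
  doubled (with −9 where >9): 1 0 9 5 8 0 7 → sum 30
  kept as-is: 1 8 6 7 4 1 8 → sum 35
Total = 30 + 35 = 65.
Check digit = (10 − (65 mod 10)) mod 10 = 5.

5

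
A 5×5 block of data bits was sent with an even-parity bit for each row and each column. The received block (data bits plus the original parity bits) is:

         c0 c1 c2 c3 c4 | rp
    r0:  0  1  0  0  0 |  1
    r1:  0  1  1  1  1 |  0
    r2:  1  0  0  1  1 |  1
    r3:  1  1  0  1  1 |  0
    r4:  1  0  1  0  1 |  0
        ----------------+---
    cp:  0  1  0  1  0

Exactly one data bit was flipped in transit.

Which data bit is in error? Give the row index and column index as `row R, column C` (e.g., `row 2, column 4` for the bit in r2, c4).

Recompute each row's even parity and compare to rp:
  r0: data parity 1, sent rp 1 → ok
  r1: data parity 0, sent rp 0 → ok
  r2: data parity 1, sent rp 1 → ok
  r3: data parity 0, sent rp 0 → ok
  r4: data parity 1, sent rp 0 → mismatch
Recompute each column's even parity and compare to cp:
  c0: data parity 1, sent cp 0 → mismatch
  c1: data parity 1, sent cp 1 → ok
  c2: data parity 0, sent cp 0 → ok
  c3: data parity 1, sent cp 1 → ok
  c4: data parity 0, sent cp 0 → ok
Exactly one row (r4) and one column (c0) fail → the flipped bit is at their intersection.

row 4, column 0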